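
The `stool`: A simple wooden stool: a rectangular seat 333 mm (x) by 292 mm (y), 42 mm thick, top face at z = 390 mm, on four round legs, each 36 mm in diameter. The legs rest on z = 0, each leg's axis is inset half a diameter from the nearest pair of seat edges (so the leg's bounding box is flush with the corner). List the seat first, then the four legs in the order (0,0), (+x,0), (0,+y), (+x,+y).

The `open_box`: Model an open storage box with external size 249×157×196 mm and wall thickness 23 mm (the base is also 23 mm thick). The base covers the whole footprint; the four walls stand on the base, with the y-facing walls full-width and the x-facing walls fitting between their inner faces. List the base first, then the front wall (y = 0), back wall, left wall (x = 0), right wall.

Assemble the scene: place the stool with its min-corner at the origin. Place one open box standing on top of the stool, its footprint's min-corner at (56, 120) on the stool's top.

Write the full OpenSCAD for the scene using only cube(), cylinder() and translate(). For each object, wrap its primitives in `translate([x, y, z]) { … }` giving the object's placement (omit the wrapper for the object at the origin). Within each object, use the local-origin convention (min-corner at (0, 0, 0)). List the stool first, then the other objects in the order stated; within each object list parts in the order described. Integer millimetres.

translate([0, 0, 348]) cube([333, 292, 42]);
translate([18, 18, 0]) cylinder(h = 348, r = 18);
translate([315, 18, 0]) cylinder(h = 348, r = 18);
translate([18, 274, 0]) cylinder(h = 348, r = 18);
translate([315, 274, 0]) cylinder(h = 348, r = 18);
translate([56, 120, 390]) {
  cube([249, 157, 23]);
  translate([0, 0, 23]) cube([249, 23, 173]);
  translate([0, 134, 23]) cube([249, 23, 173]);
  translate([0, 23, 23]) cube([23, 111, 173]);
  translate([226, 23, 23]) cube([23, 111, 173]);
}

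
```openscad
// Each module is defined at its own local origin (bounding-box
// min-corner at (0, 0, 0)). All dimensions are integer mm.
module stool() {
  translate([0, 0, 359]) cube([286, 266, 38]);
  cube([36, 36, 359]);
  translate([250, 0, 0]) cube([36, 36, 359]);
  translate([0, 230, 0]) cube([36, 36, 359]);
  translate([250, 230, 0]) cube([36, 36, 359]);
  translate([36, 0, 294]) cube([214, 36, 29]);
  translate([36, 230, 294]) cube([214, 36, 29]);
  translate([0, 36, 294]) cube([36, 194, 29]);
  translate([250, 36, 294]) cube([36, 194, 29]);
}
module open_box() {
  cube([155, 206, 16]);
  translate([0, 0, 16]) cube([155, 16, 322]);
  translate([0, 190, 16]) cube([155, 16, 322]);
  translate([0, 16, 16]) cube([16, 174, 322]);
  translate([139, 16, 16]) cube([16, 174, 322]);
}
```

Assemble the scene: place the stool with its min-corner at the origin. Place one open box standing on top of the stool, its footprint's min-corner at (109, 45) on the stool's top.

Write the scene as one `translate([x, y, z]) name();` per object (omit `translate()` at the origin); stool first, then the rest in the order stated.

stool();
translate([109, 45, 397]) open_box();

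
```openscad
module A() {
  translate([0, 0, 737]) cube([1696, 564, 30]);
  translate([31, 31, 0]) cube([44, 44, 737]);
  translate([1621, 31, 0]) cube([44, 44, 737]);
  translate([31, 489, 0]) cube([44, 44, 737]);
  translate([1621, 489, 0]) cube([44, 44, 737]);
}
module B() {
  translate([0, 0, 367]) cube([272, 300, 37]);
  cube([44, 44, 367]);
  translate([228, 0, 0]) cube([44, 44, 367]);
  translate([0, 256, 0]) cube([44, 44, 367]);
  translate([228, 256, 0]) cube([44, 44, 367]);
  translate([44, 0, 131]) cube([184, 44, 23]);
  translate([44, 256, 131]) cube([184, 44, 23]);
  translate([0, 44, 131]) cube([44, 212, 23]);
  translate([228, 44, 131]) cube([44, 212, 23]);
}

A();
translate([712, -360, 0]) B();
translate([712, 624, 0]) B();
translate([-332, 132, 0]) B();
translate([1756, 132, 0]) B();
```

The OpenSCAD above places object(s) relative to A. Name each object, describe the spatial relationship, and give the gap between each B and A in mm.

A is a table. B is a stool. Four stools sit around the table at the −y, +y, −x, +x sides. The gap between each stool and the table is 60 mm.

Each stool's nearest face is 60 mm from the table's bounding box.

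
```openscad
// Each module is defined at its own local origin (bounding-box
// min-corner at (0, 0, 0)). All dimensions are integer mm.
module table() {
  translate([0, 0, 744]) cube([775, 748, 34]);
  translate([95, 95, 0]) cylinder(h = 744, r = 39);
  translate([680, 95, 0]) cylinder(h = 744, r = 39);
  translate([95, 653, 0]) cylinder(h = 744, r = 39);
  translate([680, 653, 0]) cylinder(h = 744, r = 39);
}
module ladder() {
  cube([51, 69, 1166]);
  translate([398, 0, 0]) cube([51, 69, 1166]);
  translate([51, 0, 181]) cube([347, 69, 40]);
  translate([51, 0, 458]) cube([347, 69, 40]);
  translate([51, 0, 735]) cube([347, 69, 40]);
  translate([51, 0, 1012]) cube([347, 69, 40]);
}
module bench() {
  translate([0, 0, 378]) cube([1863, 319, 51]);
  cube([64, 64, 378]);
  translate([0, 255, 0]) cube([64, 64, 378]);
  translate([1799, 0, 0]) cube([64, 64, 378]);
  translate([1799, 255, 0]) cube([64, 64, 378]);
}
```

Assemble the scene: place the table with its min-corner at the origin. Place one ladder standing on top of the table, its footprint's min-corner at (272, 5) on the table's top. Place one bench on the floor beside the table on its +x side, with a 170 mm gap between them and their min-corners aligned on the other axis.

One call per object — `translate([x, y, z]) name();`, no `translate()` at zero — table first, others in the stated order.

table();
translate([272, 5, 778]) ladder();
translate([945, 0, 0]) bench();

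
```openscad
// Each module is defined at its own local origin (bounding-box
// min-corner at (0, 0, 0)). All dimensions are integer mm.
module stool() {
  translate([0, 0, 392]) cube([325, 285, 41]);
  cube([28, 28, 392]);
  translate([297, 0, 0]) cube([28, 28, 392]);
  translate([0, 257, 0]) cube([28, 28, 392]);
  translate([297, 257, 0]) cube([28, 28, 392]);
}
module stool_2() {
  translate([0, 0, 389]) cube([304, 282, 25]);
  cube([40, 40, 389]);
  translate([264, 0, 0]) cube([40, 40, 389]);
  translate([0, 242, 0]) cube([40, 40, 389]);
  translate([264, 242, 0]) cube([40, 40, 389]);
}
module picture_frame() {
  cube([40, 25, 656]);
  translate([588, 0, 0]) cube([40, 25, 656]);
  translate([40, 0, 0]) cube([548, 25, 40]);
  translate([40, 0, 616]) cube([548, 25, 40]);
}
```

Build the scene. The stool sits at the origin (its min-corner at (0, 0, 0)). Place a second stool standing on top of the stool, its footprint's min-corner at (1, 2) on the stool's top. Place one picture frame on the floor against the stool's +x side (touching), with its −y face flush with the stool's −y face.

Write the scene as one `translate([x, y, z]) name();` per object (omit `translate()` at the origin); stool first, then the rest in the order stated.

stool();
translate([1, 2, 433]) stool_2();
translate([325, 0, 0]) picture_frame();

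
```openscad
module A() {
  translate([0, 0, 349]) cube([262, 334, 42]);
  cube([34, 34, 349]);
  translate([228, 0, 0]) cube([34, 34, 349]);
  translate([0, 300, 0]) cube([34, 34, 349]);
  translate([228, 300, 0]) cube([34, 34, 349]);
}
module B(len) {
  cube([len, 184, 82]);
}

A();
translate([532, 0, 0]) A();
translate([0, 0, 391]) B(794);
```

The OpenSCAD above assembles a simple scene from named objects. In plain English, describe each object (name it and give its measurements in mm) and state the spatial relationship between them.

A is a simple wooden stool: a rectangular seat 262 mm (x) by 334 mm (y), 42 mm thick, top face at z = 391 mm, on four square legs, each 34×34 mm in cross-section. The legs rest on z = 0, each flush with a corner of the seat.

B is a rectangular beam 794 mm long (x), 184 mm deep (y), 82 mm thick (z).

The beam spans the tops of two stools placed 270 mm apart, resting at z = 391 mm.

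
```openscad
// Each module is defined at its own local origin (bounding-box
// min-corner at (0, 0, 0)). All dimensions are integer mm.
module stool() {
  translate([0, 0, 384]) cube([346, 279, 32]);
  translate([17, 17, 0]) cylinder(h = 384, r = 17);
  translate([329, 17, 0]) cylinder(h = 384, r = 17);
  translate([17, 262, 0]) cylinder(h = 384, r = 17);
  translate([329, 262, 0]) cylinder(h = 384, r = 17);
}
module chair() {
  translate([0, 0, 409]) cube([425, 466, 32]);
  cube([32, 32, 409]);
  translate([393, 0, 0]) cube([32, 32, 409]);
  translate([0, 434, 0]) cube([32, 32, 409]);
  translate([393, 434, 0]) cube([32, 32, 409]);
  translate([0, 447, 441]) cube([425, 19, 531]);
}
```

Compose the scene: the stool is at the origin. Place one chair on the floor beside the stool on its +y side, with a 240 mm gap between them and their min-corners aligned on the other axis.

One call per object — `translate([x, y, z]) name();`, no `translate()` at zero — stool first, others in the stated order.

stool();
translate([0, 519, 0]) chair();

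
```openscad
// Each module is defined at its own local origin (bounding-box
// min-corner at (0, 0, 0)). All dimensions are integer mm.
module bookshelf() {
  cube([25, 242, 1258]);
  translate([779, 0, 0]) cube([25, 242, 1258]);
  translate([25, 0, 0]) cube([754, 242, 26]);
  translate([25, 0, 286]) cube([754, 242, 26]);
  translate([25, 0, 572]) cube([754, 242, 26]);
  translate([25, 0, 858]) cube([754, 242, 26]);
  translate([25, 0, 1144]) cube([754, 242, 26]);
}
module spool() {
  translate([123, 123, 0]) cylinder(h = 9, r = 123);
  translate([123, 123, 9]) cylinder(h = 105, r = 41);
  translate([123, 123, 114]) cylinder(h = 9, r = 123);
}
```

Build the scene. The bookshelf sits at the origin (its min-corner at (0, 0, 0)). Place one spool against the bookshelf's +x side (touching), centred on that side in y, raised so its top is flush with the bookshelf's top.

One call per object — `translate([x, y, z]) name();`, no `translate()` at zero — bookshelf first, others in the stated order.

bookshelf();
translate([804, -2, 1135]) spool();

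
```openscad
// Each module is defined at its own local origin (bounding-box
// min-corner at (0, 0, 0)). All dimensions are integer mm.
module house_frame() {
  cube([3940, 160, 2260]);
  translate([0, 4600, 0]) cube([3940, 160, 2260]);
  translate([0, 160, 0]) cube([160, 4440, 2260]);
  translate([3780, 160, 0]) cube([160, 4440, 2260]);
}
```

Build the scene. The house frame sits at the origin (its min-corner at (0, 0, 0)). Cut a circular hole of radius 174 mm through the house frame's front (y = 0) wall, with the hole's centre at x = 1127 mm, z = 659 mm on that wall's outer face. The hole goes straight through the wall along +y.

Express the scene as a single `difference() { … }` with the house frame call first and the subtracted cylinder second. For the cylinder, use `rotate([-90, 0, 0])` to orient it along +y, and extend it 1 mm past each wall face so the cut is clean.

difference() {
  house_frame();
  translate([1127, -1, 659]) rotate([-90, 0, 0]) cylinder(h = 162, r = 174);
}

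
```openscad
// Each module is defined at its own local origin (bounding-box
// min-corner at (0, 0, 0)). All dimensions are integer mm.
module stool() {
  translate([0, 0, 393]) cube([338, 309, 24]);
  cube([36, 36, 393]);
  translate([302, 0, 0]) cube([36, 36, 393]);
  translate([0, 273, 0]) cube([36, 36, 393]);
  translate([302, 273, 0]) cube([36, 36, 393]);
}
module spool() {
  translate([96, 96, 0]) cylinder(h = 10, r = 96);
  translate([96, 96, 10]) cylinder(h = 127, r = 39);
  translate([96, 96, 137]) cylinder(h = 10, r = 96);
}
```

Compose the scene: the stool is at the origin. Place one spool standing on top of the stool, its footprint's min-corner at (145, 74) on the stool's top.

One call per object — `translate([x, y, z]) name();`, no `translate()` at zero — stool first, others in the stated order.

stool();
translate([145, 74, 417]) spool();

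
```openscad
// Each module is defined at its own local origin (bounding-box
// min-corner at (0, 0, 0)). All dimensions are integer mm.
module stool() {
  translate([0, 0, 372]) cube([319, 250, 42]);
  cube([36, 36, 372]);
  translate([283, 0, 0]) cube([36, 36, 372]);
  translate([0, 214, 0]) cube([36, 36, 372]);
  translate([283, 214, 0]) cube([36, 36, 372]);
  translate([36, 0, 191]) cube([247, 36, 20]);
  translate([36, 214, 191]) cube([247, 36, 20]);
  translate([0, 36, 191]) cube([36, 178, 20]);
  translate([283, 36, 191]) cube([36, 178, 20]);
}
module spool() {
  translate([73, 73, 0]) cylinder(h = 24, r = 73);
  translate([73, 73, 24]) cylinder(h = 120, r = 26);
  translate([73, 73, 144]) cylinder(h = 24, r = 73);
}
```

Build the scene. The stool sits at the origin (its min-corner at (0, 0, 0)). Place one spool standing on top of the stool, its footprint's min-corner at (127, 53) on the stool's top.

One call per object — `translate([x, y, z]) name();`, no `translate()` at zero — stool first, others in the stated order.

stool();
translate([127, 53, 414]) spool();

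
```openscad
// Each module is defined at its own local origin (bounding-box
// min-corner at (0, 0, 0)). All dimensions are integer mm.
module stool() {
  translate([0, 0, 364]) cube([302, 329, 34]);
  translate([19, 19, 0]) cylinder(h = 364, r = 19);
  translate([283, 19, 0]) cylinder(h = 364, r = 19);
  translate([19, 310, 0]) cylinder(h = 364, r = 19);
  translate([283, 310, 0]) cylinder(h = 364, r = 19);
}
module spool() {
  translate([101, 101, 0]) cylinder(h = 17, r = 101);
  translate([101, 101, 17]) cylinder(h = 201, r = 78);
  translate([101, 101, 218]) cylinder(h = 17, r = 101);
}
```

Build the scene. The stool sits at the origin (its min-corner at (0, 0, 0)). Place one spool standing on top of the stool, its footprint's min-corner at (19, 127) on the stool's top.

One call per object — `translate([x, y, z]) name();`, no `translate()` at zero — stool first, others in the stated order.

stool();
translate([19, 127, 398]) spool();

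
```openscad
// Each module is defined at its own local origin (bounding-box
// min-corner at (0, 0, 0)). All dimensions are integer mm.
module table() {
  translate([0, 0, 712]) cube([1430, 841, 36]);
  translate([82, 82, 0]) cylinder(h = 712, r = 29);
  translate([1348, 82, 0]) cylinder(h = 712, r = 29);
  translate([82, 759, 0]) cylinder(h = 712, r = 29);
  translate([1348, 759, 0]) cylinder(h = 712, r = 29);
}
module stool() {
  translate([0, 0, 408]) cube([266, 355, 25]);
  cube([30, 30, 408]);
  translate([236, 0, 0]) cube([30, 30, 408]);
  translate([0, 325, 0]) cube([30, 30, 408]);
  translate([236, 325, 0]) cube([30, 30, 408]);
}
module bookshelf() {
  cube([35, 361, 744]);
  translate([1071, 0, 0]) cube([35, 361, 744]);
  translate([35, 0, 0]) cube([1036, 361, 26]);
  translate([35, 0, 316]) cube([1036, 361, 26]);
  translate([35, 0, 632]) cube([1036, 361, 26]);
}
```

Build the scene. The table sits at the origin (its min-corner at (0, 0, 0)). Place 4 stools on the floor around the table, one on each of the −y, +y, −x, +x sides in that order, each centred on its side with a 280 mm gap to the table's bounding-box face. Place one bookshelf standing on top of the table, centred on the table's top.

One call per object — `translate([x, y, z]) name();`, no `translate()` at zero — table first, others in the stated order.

table();
translate([582, -635, 0]) stool();
translate([582, 1121, 0]) stool();
translate([-546, 243, 0]) stool();
translate([1710, 243, 0]) stool();
translate([162, 240, 748]) bookshelf();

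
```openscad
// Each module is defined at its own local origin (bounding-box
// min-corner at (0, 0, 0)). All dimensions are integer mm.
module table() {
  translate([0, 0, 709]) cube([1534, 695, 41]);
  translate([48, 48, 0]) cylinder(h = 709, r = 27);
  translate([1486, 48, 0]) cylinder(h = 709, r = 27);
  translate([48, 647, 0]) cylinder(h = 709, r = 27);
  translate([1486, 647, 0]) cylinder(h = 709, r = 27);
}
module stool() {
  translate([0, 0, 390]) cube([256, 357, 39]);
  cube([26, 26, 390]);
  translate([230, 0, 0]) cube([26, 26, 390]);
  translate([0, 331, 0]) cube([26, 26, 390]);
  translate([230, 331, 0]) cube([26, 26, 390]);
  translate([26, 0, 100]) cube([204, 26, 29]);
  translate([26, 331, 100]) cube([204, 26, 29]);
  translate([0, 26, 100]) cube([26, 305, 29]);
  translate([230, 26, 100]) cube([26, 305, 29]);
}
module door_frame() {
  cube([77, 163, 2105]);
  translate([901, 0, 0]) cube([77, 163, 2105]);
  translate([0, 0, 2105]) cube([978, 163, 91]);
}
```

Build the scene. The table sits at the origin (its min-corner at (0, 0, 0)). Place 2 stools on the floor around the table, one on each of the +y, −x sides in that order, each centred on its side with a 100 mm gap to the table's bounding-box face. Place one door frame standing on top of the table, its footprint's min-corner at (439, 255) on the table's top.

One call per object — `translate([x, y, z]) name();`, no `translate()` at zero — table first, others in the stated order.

table();
translate([639, 795, 0]) stool();
translate([-356, 169, 0]) stool();
translate([439, 255, 750]) door_frame();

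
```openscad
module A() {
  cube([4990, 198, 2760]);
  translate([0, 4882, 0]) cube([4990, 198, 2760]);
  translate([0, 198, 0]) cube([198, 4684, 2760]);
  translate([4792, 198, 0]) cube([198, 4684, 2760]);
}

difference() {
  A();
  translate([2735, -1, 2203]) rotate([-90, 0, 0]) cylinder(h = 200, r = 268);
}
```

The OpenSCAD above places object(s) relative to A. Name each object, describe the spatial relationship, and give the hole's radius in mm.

The subtracted cylinder has r = 268 mm.

A is a house frame. The house frame has a circular hole through its front wall. The hole's radius is 268 mm.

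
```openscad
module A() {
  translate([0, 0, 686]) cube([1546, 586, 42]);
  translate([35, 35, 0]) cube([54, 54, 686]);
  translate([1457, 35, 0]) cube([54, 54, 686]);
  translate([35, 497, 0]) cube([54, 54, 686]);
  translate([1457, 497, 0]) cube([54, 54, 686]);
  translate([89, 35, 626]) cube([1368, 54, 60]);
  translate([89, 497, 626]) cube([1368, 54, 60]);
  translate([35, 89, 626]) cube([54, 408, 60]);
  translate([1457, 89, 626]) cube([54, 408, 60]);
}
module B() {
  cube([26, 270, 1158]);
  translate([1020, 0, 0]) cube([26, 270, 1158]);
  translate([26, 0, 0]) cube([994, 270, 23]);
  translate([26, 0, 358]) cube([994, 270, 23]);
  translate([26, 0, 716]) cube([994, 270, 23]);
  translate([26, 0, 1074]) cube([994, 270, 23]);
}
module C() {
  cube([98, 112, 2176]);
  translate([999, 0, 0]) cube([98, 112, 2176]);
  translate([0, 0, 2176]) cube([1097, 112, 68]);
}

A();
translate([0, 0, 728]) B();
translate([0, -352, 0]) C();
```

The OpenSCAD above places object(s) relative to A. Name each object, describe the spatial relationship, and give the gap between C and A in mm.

A is a table. B is a bookshelf. C is a door frame. The bookshelf is on top of the table. The door frame is on the floor beside the table on its −y side. The gap between the door frame and the table is 240 mm.

The door frame's nearest face is 240 mm from the table's −y face.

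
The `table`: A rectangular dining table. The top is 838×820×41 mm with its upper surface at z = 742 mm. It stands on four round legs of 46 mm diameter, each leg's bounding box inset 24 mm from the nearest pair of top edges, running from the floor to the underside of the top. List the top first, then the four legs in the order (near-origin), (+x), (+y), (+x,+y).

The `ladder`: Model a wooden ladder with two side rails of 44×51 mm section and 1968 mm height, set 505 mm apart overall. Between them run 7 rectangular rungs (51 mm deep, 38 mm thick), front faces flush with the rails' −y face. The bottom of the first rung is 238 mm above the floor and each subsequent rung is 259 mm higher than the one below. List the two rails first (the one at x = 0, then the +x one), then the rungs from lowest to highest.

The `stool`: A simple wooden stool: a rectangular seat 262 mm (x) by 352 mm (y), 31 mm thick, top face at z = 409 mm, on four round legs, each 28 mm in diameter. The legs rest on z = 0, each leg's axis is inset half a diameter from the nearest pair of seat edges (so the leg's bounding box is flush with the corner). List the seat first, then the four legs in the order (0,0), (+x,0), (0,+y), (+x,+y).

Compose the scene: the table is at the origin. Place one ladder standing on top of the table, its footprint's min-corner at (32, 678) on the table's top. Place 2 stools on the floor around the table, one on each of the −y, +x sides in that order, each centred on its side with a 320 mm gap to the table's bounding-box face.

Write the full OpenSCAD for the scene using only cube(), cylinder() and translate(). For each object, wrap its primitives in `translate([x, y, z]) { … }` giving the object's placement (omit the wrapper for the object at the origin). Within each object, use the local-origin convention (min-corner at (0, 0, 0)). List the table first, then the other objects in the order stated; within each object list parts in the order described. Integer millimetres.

translate([0, 0, 701]) cube([838, 820, 41]);
translate([47, 47, 0]) cylinder(h = 701, r = 23);
translate([791, 47, 0]) cylinder(h = 701, r = 23);
translate([47, 773, 0]) cylinder(h = 701, r = 23);
translate([791, 773, 0]) cylinder(h = 701, r = 23);
translate([32, 678, 742]) {
  cube([44, 51, 1968]);
  translate([461, 0, 0]) cube([44, 51, 1968]);
  translate([44, 0, 238]) cube([417, 51, 38]);
  translate([44, 0, 497]) cube([417, 51, 38]);
  translate([44, 0, 756]) cube([417, 51, 38]);
  translate([44, 0, 1015]) cube([417, 51, 38]);
  translate([44, 0, 1274]) cube([417, 51, 38]);
  translate([44, 0, 1533]) cube([417, 51, 38]);
  translate([44, 0, 1792]) cube([417, 51, 38]);
}
translate([288, -672, 0]) {
  translate([0, 0, 378]) cube([262, 352, 31]);
  translate([14, 14, 0]) cylinder(h = 378, r = 14);
  translate([248, 14, 0]) cylinder(h = 378, r = 14);
  translate([14, 338, 0]) cylinder(h = 378, r = 14);
  translate([248, 338, 0]) cylinder(h = 378, r = 14);
}
translate([1158, 234, 0]) {
  translate([0, 0, 378]) cube([262, 352, 31]);
  translate([14, 14, 0]) cylinder(h = 378, r = 14);
  translate([248, 14, 0]) cylinder(h = 378, r = 14);
  translate([14, 338, 0]) cylinder(h = 378, r = 14);
  translate([248, 338, 0]) cylinder(h = 378, r = 14);
}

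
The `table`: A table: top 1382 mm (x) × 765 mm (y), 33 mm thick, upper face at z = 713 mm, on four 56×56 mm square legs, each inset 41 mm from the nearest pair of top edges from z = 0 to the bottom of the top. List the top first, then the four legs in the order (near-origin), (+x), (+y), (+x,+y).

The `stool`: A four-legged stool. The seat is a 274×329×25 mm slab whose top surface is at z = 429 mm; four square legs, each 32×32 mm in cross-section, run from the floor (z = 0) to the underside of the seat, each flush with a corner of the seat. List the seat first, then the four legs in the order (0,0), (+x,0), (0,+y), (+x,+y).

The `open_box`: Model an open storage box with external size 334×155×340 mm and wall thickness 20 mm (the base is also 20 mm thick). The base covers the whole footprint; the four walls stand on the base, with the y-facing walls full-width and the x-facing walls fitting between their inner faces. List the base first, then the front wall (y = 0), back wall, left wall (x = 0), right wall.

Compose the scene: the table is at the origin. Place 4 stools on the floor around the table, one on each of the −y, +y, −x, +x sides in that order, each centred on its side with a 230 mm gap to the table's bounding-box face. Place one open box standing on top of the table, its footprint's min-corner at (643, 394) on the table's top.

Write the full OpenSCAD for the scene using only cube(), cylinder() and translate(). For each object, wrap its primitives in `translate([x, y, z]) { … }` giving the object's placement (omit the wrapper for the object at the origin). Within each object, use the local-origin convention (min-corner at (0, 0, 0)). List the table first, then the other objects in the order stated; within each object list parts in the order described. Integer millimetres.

translate([0, 0, 680]) cube([1382, 765, 33]);
translate([41, 41, 0]) cube([56, 56, 680]);
translate([1285, 41, 0]) cube([56, 56, 680]);
translate([41, 668, 0]) cube([56, 56, 680]);
translate([1285, 668, 0]) cube([56, 56, 680]);
translate([554, -559, 0]) {
  translate([0, 0, 404]) cube([274, 329, 25]);
  cube([32, 32, 404]);
  translate([242, 0, 0]) cube([32, 32, 404]);
  translate([0, 297, 0]) cube([32, 32, 404]);
  translate([242, 297, 0]) cube([32, 32, 404]);
}
translate([554, 995, 0]) {
  translate([0, 0, 404]) cube([274, 329, 25]);
  cube([32, 32, 404]);
  translate([242, 0, 0]) cube([32, 32, 404]);
  translate([0, 297, 0]) cube([32, 32, 404]);
  translate([242, 297, 0]) cube([32, 32, 404]);
}
translate([-504, 218, 0]) {
  translate([0, 0, 404]) cube([274, 329, 25]);
  cube([32, 32, 404]);
  translate([242, 0, 0]) cube([32, 32, 404]);
  translate([0, 297, 0]) cube([32, 32, 404]);
  translate([242, 297, 0]) cube([32, 32, 404]);
}
translate([1612, 218, 0]) {
  translate([0, 0, 404]) cube([274, 329, 25]);
  cube([32, 32, 404]);
  translate([242, 0, 0]) cube([32, 32, 404]);
  translate([0, 297, 0]) cube([32, 32, 404]);
  translate([242, 297, 0]) cube([32, 32, 404]);
}
translate([643, 394, 713]) {
  cube([334, 155, 20]);
  translate([0, 0, 20]) cube([334, 20, 320]);
  translate([0, 135, 20]) cube([334, 20, 320]);
  translate([0, 20, 20]) cube([20, 115, 320]);
  translate([314, 20, 20]) cube([20, 115, 320]);
}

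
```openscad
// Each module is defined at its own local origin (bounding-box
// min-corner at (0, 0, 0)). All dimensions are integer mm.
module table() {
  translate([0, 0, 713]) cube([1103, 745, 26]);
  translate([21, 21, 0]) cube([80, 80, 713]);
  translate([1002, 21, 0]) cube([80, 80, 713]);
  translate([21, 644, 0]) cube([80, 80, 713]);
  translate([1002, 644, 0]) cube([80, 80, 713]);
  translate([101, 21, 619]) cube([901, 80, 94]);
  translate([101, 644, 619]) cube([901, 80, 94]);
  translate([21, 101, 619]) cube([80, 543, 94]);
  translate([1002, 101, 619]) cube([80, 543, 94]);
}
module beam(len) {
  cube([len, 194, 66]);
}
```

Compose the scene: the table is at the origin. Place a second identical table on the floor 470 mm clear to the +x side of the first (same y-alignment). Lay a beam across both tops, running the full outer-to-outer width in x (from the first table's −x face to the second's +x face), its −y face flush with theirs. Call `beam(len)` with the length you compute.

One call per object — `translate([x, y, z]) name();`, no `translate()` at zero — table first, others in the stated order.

table();
translate([1573, 0, 0]) table();
translate([0, 0, 739]) beam(2676);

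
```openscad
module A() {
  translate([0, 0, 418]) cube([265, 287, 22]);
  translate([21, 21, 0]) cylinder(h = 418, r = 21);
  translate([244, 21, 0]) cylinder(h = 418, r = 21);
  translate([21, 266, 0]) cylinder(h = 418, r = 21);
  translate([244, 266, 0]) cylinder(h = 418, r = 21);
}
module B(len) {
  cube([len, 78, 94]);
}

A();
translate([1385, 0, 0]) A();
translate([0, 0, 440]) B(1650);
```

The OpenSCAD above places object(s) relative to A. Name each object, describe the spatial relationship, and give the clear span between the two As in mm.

Second stool starts at x = 1385; first ends at x = 265; clear span = 1385 − 265 = 1120 mm.

A is a stool. B is a beam. A beam spans the tops of two stools. The clear span between the two stools is 1120 mm.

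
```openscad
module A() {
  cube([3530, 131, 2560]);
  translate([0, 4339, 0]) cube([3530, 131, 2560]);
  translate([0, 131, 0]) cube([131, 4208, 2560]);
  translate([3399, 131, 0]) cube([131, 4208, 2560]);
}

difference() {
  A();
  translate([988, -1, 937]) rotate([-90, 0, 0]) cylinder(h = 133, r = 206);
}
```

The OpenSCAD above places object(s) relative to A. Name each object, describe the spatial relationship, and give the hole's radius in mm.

A is a house frame. The house frame has a circular hole through its front wall. The hole's radius is 206 mm.

The subtracted cylinder has r = 206 mm.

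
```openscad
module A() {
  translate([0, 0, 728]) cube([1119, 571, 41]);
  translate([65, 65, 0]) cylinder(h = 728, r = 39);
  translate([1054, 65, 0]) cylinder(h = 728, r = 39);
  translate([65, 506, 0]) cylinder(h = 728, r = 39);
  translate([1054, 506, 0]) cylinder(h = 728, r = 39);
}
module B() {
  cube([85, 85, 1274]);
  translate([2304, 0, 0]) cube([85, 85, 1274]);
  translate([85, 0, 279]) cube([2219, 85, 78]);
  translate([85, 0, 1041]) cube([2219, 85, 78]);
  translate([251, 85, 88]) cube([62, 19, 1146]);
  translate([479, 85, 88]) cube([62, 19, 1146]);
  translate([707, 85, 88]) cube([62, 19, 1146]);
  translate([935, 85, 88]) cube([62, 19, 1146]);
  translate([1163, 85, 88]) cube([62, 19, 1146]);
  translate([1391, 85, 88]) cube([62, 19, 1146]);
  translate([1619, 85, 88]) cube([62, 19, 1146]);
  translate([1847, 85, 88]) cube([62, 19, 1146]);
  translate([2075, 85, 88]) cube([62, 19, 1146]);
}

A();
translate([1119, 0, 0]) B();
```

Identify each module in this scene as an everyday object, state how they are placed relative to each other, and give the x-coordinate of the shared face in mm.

A is a table. B is a fence section. The fence section is against the table's +x side, with their −y faces flush. The x-coordinate of the shared face is 1119 mm.

The table's +x face and the fence section's −x face are both at x = 1119 mm.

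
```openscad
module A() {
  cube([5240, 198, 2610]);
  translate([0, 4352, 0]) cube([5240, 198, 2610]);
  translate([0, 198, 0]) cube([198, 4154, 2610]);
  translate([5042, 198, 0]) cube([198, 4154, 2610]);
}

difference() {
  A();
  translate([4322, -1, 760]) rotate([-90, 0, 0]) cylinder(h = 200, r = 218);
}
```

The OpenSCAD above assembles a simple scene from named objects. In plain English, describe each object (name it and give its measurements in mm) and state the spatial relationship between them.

A is the wall frame of a small rectangular building: four walls, each 2610 mm tall and 198 mm thick, enclosing a footprint 5240 mm (x) by 4550 mm (y) outside-to-outside, with no floor or roof. The front and back walls (the −y and +y sides) span the full width; the two side walls fit between them.

The house frame has a circular hole of radius 218 mm through its front wall, centred at (x = 4322, z = 760).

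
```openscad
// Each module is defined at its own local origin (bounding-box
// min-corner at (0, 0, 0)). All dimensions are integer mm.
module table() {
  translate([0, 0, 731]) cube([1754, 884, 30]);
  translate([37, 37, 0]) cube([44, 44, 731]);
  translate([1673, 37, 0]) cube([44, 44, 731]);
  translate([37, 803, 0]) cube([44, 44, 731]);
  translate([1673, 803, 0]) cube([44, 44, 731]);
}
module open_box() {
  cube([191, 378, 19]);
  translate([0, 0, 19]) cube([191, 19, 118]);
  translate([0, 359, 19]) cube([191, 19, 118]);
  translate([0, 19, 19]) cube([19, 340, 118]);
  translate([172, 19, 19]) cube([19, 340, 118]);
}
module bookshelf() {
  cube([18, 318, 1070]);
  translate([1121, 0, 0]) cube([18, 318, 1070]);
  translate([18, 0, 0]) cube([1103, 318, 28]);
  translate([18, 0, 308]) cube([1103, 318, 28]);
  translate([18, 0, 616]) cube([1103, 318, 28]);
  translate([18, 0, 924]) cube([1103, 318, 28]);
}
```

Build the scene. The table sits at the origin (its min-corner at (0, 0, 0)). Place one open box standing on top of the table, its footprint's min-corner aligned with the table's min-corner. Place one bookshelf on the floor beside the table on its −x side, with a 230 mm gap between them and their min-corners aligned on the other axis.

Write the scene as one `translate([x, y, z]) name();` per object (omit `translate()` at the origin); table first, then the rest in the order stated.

table();
translate([0, 0, 761]) open_box();
translate([-1369, 0, 0]) bookshelf();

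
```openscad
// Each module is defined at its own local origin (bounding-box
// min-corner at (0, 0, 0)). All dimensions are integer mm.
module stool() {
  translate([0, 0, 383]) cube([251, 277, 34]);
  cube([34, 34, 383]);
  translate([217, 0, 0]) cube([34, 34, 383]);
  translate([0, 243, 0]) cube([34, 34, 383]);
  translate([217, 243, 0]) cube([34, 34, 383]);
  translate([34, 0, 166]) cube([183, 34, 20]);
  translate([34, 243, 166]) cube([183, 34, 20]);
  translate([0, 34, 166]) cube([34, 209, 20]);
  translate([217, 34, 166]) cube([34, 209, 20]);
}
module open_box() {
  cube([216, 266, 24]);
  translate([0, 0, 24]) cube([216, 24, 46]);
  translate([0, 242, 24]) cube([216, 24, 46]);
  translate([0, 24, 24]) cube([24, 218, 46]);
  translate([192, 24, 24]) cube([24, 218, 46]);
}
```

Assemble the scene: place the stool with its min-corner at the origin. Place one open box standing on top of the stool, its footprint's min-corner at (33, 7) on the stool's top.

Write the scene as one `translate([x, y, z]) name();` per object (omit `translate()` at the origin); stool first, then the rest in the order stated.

stool();
translate([33, 7, 417]) open_box();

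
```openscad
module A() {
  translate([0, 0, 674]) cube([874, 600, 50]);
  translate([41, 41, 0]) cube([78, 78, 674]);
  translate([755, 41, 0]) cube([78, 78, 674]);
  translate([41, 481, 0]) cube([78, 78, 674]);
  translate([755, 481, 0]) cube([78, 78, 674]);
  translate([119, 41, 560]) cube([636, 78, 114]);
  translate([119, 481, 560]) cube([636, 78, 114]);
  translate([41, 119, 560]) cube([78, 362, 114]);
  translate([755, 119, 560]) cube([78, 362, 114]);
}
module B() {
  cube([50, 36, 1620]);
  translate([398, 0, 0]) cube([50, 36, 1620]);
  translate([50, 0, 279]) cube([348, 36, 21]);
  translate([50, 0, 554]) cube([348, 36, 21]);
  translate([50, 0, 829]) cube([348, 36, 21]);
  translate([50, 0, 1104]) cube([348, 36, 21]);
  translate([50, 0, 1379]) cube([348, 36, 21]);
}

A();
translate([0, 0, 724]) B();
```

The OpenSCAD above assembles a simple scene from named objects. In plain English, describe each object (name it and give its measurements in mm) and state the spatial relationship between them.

A is a table with a 874×600 mm rectangular top, 50 mm thick, top surface at z = 724 mm, supported by four 78×78 mm square legs, each inset 41 mm from the nearest pair of top edges, running from the floor. Four apron rails, 78 mm thick and 114 mm tall, run between adjacent legs with their top edges flush with the underside of the top and their outer faces flush with the legs' outer faces.

B is a straight ladder. Two 50×36 mm vertical rails, 1620 mm tall, stand 448 mm apart (outside-to-outside) with their front faces coplanar on the −y side. 5 rungs, each 36 mm deep and 21 mm tall, span between the inner faces of the rails, front faces flush with the rails. The lowest rung's underside is at z = 279 mm and rungs are spaced 275 mm apart (underside to underside).

The ladder is on top of the table.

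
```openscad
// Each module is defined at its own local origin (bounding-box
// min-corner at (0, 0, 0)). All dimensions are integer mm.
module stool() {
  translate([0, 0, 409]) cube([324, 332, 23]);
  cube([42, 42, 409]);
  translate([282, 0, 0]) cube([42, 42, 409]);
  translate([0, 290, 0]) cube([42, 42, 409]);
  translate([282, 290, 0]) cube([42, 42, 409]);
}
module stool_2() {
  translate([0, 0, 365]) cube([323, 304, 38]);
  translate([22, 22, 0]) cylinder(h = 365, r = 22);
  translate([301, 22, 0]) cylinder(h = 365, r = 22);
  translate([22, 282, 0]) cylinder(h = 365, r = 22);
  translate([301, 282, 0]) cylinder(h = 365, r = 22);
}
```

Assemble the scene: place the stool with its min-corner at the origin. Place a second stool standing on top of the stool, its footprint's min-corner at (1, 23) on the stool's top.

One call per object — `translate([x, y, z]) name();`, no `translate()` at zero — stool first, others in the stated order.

stool();
translate([1, 23, 432]) stool_2();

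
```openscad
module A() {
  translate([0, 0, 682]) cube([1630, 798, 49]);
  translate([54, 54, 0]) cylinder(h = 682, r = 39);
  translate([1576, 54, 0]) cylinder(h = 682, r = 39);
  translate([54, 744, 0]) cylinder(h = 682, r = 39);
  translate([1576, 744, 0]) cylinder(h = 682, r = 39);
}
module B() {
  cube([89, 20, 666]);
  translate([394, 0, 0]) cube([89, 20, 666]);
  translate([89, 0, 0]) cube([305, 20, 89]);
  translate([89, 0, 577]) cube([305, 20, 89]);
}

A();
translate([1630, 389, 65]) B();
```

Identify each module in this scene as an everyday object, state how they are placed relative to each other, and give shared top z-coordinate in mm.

A is a table. B is a picture frame. The picture frame is beside the table with their tops flush at z = 731. The shared top z-coordinate is 731 mm.

Both tops at z = 731 mm.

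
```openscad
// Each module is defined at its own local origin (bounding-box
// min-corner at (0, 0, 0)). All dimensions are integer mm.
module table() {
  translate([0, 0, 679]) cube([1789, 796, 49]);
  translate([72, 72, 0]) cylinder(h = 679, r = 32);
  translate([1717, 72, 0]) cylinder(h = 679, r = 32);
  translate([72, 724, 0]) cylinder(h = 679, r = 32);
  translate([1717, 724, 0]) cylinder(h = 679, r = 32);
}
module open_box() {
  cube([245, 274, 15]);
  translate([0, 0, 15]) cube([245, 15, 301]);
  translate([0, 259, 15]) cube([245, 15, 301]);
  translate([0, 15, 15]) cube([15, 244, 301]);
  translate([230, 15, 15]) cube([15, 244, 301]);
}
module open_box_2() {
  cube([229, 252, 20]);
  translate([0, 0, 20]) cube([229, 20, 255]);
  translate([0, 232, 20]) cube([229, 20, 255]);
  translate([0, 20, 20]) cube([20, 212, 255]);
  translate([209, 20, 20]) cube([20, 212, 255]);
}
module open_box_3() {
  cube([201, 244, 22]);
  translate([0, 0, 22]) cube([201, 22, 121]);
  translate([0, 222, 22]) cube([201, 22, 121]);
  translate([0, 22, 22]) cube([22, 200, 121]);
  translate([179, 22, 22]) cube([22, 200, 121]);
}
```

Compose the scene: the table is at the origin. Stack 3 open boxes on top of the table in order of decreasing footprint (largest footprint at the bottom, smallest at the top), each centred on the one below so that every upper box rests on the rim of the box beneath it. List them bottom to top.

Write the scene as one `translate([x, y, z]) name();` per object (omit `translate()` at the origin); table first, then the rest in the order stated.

table();
translate([772, 261, 728]) open_box();
translate([780, 272, 1044]) open_box_2();
translate([794, 276, 1319]) open_box_3();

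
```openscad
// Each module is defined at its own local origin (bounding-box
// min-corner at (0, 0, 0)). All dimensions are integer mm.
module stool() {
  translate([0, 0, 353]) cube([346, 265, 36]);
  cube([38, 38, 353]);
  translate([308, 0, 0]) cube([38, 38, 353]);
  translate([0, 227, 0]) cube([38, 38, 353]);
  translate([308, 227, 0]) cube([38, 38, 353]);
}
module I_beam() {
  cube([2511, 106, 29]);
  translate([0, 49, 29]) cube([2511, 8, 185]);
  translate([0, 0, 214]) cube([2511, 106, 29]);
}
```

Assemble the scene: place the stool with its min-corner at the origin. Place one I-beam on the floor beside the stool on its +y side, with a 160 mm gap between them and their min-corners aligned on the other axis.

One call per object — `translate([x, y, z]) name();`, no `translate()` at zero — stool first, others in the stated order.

stool();
translate([0, 425, 0]) I_beam();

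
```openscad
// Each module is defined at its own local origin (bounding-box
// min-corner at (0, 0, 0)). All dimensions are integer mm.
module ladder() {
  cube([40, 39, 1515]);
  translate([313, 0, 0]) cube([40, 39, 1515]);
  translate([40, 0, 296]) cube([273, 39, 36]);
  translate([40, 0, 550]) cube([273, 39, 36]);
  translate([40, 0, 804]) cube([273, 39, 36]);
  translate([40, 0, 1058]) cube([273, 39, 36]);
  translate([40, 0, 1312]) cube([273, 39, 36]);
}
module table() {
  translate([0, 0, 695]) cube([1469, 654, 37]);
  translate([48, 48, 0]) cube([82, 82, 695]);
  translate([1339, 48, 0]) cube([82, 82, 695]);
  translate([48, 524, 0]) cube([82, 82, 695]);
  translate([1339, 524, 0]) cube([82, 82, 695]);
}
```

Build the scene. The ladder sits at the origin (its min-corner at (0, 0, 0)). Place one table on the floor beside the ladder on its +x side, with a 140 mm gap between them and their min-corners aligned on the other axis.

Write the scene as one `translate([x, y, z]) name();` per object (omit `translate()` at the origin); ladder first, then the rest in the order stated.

ladder();
translate([493, 0, 0]) table();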